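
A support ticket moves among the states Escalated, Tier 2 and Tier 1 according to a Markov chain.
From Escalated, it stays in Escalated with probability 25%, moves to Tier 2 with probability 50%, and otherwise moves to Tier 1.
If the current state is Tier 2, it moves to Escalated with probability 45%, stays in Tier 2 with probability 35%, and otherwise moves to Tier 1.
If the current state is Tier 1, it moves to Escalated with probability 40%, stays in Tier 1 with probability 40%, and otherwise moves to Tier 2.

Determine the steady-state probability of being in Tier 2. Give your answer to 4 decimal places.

Let the stationary distribution be π with π = πP and π_1 + π_2 + π_3 = 1.
π_1 = 0.25·π_1 + 0.45·π_2 + 0.4·π_3
π_2 = 0.5·π_1 + 0.35·π_2 + 0.2·π_3
Solving with the normalization constraint gives π = (0.3636, 0.3636, 0.2727).
So the stationary probability of Tier 2 is 0.3636.

0.3636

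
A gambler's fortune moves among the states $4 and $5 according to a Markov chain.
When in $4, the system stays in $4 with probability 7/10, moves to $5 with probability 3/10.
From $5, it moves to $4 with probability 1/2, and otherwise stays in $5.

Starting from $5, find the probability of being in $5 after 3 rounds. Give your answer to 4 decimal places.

0.3800

Propagate the distribution vector 3 rounds from $5.
After 0 rounds: (0.0000, 1.0000)
After 1 round: (0.5000, 0.5000)
After 2 rounds: (0.6000, 0.4000)
After 3 rounds: (0.6200, 0.3800)
P(in $5 after 3 rounds) = 0.3800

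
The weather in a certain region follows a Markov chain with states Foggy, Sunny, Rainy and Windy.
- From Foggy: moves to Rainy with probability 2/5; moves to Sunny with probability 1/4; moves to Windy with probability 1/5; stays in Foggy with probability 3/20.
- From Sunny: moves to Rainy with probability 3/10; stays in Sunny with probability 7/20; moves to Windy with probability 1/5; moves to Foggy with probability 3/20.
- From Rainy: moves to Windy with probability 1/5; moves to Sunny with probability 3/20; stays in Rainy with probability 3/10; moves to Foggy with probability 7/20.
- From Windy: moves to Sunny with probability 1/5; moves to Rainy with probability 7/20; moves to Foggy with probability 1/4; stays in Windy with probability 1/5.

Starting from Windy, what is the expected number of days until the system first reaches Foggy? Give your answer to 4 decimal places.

3.8362

Let t(s) be the expected number of days to first reach Foggy from state s, with t(Foggy) = 0. Conditioning on the first day:
t(Sunny) = 1 + 0.35·t(Sunny) + 0.3·t(Rainy) + 0.2·t(Windy)
t(Rainy) = 1 + 0.15·t(Sunny) + 0.3·t(Rainy) + 0.2·t(Windy)
t(Windy) = 1 + 0.2·t(Sunny) + 0.35·t(Rainy) + 0.2·t(Windy)
Solving: t(Sunny) = 4.3103, t(Rainy) = 3.4483, t(Windy) = 3.8362.
Expected days from Windy to Foggy: 3.8362.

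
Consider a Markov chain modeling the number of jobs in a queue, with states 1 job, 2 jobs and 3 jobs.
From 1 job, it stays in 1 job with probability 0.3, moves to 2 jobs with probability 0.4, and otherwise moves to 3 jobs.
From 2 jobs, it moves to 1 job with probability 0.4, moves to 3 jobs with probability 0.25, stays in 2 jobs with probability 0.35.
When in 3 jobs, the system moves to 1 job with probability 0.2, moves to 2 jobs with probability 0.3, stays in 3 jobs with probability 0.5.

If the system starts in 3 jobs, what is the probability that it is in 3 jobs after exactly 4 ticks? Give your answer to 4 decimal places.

Propagate the distribution vector 4 ticks from 3 jobs.
After 0 ticks: (0.0000, 0.0000, 1.0000)
After 1 tick: (0.2000, 0.3000, 0.5000)
After 2 ticks: (0.2800, 0.3350, 0.3850)
After 3 ticks: (0.2950, 0.3448, 0.3603)
After 4 ticks: (0.2985, 0.3467, 0.3548)
P(in 3 jobs after 4 ticks) = 0.3548

0.3548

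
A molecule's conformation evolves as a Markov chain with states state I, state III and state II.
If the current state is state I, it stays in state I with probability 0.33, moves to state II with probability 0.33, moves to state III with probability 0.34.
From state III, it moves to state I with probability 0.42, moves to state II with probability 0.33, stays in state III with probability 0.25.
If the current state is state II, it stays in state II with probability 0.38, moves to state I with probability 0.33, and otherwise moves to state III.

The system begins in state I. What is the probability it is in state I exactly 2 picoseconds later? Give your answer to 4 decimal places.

0.3606

Sum over the intermediate state after 1 picosecond:
P = P(state I→state I)·P(state I→state I) + P(state I→state III)·P(state III→state I) + P(state I→state II)·P(state II→state I)
  = 0.33×0.33 + 0.34×0.42 + 0.33×0.33
  = 0.1089 + 0.1428 + 0.1089 = 0.3606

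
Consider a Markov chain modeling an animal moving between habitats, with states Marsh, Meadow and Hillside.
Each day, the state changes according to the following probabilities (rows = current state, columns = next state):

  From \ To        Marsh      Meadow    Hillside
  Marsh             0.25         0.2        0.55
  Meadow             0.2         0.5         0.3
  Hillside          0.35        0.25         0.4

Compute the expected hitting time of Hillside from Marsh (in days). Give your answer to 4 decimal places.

2.0896

Let t(s) be the expected number of days to first reach Hillside from state s, with t(Hillside) = 0. Conditioning on the first day:
t(Marsh) = 1 + 0.25·t(Marsh) + 0.2·t(Meadow)
t(Meadow) = 1 + 0.2·t(Marsh) + 0.5·t(Meadow)
Solving: t(Marsh) = 2.0896, t(Meadow) = 2.8358.
Expected days from Marsh to Hillside: 2.0896.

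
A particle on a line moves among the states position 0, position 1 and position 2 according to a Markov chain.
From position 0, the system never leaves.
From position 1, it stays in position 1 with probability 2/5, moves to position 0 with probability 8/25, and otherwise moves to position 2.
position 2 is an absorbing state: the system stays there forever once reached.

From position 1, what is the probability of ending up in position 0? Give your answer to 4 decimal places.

0.5333

Let h(s) be the probability of absorption at position 0 starting from transient state s. Then h(position 0) = 1 and h(position 2) = 0. By first-step analysis:
h(position 1) = 0.32·1 + 0.4·h(position 1) + 0.28·0
Solving: h(position 1) = 0.5333.
Starting from position 1, the probability is 0.5333.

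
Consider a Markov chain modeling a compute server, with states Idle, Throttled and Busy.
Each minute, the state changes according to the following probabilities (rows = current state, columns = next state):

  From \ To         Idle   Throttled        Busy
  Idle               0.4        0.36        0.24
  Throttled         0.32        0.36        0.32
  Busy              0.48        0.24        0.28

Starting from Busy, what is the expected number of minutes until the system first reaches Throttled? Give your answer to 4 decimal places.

3.4091

Let t(s) be the expected number of minutes to first reach Throttled from state s, with t(Throttled) = 0. Conditioning on the first minute:
t(Idle) = 1 + 0.4·t(Idle) + 0.24·t(Busy)
t(Busy) = 1 + 0.48·t(Idle) + 0.28·t(Busy)
Solving: t(Idle) = 3.0303, t(Busy) = 3.4091.
Expected minutes from Busy to Throttled: 3.4091.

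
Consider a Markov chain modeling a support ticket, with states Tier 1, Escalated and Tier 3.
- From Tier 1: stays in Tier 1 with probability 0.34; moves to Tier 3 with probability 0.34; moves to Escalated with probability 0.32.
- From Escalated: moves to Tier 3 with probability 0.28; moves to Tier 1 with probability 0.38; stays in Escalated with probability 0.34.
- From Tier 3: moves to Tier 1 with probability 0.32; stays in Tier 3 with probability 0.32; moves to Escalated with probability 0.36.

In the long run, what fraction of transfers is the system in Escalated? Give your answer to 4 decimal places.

0.3393

Let the stationary distribution be π with π = πP and π_1 + π_2 + π_3 = 1.
π_1 = 0.34·π_1 + 0.38·π_2 + 0.32·π_3
π_2 = 0.32·π_1 + 0.34·π_2 + 0.36·π_3
Solving with the normalization constraint gives π = (0.3473, 0.3393, 0.3134).
So the stationary probability of Escalated is 0.3393.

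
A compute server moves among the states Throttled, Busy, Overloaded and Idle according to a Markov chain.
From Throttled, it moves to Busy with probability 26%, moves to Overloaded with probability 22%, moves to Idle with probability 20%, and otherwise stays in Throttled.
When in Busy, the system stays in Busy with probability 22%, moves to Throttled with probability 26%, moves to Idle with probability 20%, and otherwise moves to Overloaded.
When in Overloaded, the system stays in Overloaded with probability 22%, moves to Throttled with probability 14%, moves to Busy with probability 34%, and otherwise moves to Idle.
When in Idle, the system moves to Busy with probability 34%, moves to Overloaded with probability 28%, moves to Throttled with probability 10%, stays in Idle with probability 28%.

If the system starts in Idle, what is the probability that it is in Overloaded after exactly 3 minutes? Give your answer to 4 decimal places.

Propagate the distribution vector 3 minutes from Idle.
After 0 minutes: (0.0000, 0.0000, 0.0000, 1.0000)
After 1 minute: (0.1000, 0.3400, 0.2800, 0.2800)
After 2 minutes: (0.1876, 0.2912, 0.2708, 0.2504)
After 3 minutes: (0.1987, 0.2900, 0.2641, 0.2471)
P(in Overloaded after 3 minutes) = 0.2641

0.2641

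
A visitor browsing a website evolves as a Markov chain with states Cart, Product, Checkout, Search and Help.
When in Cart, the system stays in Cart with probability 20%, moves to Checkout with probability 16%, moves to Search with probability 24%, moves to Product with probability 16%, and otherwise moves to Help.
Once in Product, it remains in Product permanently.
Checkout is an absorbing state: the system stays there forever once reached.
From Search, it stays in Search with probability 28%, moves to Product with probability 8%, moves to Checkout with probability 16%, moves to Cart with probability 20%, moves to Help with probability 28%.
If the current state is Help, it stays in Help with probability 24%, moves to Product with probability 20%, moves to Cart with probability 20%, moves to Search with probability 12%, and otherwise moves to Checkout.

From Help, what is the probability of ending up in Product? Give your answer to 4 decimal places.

0.4491

Let h(s) be the probability of absorption at Product starting from transient state s. Then h(Product) = 1 and h(Checkout) = 0. By first-step analysis:
h(Cart) = 0.2·h(Cart) + 0.16·1 + 0.16·0 + 0.24·h(Search) + 0.24·h(Help)
h(Search) = 0.2·h(Cart) + 0.08·1 + 0.16·0 + 0.28·h(Search) + 0.28·h(Help)
h(Help) = 0.2·h(Cart) + 0.2·1 + 0.24·0 + 0.12·h(Search) + 0.24·h(Help)
Solving: h(Cart) = 0.4587, h(Search) = 0.4132, h(Help) = 0.4491.
Starting from Help, the probability is 0.4491.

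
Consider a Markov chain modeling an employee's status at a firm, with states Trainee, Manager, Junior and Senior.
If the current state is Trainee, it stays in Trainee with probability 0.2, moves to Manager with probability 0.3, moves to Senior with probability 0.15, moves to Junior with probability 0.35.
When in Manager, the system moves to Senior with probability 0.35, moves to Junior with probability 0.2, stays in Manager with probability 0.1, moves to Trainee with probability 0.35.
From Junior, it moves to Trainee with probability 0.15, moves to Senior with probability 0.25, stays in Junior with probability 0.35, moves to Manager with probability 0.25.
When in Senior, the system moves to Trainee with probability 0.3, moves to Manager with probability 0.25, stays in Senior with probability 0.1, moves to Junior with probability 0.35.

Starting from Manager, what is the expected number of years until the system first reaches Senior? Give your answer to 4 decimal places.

3.6922

Let t(s) be the expected number of years to first reach Senior from state s, with t(Senior) = 0. Conditioning on the first year:
t(Trainee) = 1 + 0.2·t(Trainee) + 0.3·t(Manager) + 0.35·t(Junior)
t(Manager) = 1 + 0.35·t(Trainee) + 0.1·t(Manager) + 0.2·t(Junior)
t(Junior) = 1 + 0.15·t(Trainee) + 0.25·t(Manager) + 0.35·t(Junior)
Solving: t(Trainee) = 4.3701, t(Manager) = 3.6922, t(Junior) = 3.9670.
Expected years from Manager to Senior: 3.6922.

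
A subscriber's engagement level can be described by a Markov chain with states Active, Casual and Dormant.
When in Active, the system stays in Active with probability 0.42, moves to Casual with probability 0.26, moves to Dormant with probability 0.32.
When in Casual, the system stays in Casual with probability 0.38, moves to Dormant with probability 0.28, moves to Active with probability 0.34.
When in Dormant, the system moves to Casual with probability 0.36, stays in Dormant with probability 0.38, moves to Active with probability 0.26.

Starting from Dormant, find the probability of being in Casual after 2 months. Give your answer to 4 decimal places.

Sum over the intermediate state after 1 month:
P = P(Dormant→Active)·P(Active→Casual) + P(Dormant→Casual)·P(Casual→Casual) + P(Dormant→Dormant)·P(Dormant→Casual)
  = 0.26×0.26 + 0.36×0.38 + 0.38×0.36
  = 0.0676 + 0.1368 + 0.1368 = 0.3412

0.3412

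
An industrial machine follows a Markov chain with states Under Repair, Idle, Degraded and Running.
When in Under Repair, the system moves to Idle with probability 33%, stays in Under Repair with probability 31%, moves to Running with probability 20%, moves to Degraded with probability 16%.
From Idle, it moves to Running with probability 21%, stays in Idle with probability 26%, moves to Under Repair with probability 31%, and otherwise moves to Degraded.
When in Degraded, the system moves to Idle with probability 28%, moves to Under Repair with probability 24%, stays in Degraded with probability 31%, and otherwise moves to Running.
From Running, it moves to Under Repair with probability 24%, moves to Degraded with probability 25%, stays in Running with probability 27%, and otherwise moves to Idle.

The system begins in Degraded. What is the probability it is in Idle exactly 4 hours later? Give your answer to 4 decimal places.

Propagate the distribution vector 4 hours from Degraded.
After 0 hours: (0.0000, 0.0000, 1.0000, 0.0000)
After 1 hour: (0.2400, 0.2800, 0.3100, 0.1700)
After 2 hours: (0.2764, 0.2796, 0.2386, 0.2054)
After 3 hours: (0.2789, 0.2800, 0.2311, 0.2100)
After 4 hours: (0.2791, 0.2799, 0.2304, 0.2106)
P(in Idle after 4 hours) = 0.2799

0.2799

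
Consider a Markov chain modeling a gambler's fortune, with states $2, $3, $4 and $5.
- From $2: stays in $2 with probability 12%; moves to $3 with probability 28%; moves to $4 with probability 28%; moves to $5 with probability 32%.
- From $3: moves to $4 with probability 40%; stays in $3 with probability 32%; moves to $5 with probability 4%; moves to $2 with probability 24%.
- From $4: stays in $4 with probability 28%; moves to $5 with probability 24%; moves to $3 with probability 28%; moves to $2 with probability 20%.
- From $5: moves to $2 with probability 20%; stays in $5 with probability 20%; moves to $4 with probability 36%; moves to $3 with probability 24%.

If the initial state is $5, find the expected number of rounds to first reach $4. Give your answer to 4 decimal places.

2.8156

Let t(s) be the expected number of rounds to first reach $4 from state s, with t($4) = 0. Conditioning on the first round:
t($2) = 1 + 0.12·t($2) + 0.28·t($3) + 0.32·t($5)
t($3) = 1 + 0.24·t($2) + 0.32·t($3) + 0.04·t($5)
t($5) = 1 + 0.2·t($2) + 0.24·t($3) + 0.2·t($5)
Solving: t($2) = 3.0200, t($3) = 2.7021, t($5) = 2.8156.
Expected rounds from $5 to $4: 2.8156.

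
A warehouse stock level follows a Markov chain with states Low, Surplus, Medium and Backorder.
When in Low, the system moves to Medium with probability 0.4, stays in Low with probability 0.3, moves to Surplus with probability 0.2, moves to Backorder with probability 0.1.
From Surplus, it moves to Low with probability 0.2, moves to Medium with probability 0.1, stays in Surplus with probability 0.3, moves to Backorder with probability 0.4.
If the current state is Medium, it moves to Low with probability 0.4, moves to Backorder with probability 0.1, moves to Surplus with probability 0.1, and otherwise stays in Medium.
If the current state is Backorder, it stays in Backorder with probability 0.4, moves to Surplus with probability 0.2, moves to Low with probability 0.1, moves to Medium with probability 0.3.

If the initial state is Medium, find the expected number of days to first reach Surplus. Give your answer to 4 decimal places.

Let t(s) be the expected number of days to first reach Surplus from state s, with t(Surplus) = 0. Conditioning on the first day:
t(Low) = 1 + 0.3·t(Low) + 0.4·t(Medium) + 0.1·t(Backorder)
t(Medium) = 1 + 0.4·t(Low) + 0.4·t(Medium) + 0.1·t(Backorder)
t(Backorder) = 1 + 0.1·t(Low) + 0.3·t(Medium) + 0.4·t(Backorder)
Solving: t(Low) = 6.1947, t(Medium) = 6.8142, t(Backorder) = 6.1062.
Expected days from Medium to Surplus: 6.8142.

6.8142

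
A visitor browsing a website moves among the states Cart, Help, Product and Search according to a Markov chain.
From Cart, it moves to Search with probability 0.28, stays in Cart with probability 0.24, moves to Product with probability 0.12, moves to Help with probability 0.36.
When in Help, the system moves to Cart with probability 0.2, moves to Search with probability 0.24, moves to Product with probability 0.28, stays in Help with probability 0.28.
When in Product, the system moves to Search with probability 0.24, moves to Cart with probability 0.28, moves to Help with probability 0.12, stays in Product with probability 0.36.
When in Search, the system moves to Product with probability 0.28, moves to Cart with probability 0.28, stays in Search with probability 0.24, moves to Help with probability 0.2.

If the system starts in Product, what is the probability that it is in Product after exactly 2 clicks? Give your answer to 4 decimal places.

Propagate the distribution vector 2 clicks from Product.
After 0 clicks: (0.0000, 0.0000, 1.0000, 0.0000)
After 1 click: (0.2800, 0.1200, 0.3600, 0.2400)
After 2 clicks: (0.2592, 0.2256, 0.2640, 0.2512)
P(in Product after 2 clicks) = 0.2640

0.2640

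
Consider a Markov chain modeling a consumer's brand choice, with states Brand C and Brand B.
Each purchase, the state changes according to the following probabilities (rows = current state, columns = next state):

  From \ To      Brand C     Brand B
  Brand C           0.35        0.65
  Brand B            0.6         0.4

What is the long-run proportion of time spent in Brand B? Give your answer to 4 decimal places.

Let the stationary distribution be π with π = πP and π_1 + π_2 = 1.
π_1 = 0.35·π_1 + 0.6·π_2
Solving with the normalization constraint gives π = (0.4800, 0.5200).
So the stationary probability of Brand B is 0.5200.

0.5200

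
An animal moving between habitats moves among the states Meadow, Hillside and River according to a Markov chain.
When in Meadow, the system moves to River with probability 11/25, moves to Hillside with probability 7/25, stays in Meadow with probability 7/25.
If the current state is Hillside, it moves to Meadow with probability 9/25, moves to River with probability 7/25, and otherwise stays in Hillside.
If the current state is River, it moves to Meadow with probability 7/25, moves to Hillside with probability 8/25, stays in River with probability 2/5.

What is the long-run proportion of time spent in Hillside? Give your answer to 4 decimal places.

0.3206

Let the stationary distribution be π with π = πP and π_1 + π_2 + π_3 = 1.
π_1 = 0.28·π_1 + 0.36·π_2 + 0.28·π_3
π_2 = 0.28·π_1 + 0.36·π_2 + 0.32·π_3
Solving with the normalization constraint gives π = (0.3056, 0.3206, 0.3738).
So the stationary probability of Hillside is 0.3206.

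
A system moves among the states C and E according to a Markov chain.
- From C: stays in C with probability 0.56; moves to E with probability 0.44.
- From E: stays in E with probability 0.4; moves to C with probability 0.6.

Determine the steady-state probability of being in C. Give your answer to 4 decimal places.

0.5769

Let the stationary distribution be π with π = πP and π_1 + π_2 = 1.
π_1 = 0.56·π_1 + 0.6·π_2
Solving with the normalization constraint gives π = (0.5769, 0.4231).
So the stationary probability of C is 0.5769.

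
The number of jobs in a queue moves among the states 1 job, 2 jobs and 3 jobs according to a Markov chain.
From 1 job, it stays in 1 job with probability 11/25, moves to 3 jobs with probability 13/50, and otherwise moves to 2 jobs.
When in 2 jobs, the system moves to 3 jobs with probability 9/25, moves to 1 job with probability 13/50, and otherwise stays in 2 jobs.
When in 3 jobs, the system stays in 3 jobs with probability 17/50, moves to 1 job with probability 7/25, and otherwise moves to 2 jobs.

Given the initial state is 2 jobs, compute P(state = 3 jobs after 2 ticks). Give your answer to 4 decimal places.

Sum over the intermediate state after 1 tick:
P = P(2 jobs→1 job)·P(1 job→3 jobs) + P(2 jobs→2 jobs)·P(2 jobs→3 jobs) + P(2 jobs→3 jobs)·P(3 jobs→3 jobs)
  = 0.26×0.26 + 0.38×0.36 + 0.36×0.34
  = 0.0676 + 0.1368 + 0.1224 = 0.3268

0.3268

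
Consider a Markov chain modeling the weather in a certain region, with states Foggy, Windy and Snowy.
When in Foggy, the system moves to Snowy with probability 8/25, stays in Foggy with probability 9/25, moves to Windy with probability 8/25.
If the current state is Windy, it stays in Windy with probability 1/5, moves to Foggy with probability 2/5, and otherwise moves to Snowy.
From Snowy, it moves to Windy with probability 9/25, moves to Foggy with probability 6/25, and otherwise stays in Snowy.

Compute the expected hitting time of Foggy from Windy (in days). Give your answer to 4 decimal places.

2.9762

Let t(s) be the expected number of days to first reach Foggy from state s, with t(Foggy) = 0. Conditioning on the first day:
t(Windy) = 1 + 0.2·t(Windy) + 0.4·t(Snowy)
t(Snowy) = 1 + 0.36·t(Windy) + 0.4·t(Snowy)
Solving: t(Windy) = 2.9762, t(Snowy) = 3.4524.
Expected days from Windy to Foggy: 2.9762.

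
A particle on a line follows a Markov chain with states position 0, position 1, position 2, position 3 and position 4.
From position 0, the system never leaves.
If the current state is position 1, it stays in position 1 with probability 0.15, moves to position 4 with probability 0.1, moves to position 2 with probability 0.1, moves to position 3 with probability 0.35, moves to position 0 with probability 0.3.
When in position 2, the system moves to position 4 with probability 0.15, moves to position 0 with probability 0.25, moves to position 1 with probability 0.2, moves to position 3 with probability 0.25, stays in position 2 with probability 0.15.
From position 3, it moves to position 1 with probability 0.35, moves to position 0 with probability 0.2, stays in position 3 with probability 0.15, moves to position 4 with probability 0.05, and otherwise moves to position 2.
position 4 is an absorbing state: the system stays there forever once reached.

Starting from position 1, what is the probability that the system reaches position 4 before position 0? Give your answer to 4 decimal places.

0.2611

Let h(s) be the probability of absorption at position 4 starting from transient state s. Then h(position 4) = 1 and h(position 0) = 0. By first-step analysis:
h(position 1) = 0.3·0 + 0.15·h(position 1) + 0.1·h(position 2) + 0.35·h(position 3) + 0.1·1
h(position 2) = 0.25·0 + 0.2·h(position 1) + 0.15·h(position 2) + 0.25·h(position 3) + 0.15·1
h(position 3) = 0.2·0 + 0.35·h(position 1) + 0.25·h(position 2) + 0.15·h(position 3) + 0.05·1
Solving: h(position 1) = 0.2611, h(position 2) = 0.3140, h(position 3) = 0.2587.
Starting from position 1, the probability is 0.2611.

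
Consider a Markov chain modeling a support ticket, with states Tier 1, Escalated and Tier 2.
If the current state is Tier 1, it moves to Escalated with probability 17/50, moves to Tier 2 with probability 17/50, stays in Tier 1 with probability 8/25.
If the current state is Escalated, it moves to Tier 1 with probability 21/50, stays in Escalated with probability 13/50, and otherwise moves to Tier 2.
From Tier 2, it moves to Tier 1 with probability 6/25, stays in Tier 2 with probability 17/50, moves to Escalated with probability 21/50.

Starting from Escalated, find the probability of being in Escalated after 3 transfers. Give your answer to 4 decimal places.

Propagate the distribution vector 3 transfers from Escalated.
After 0 transfers: (0.0000, 1.0000, 0.0000)
After 1 transfer: (0.4200, 0.2600, 0.3200)
After 2 transfers: (0.3204, 0.3448, 0.3348)
After 3 transfers: (0.3277, 0.3392, 0.3331)
P(in Escalated after 3 transfers) = 0.3392

0.3392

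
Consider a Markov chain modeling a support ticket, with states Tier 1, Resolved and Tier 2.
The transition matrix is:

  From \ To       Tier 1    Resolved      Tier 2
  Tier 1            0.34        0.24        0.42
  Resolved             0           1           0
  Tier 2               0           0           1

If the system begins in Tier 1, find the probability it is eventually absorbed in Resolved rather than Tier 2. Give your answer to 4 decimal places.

Let h(s) be the probability of absorption at Resolved starting from transient state s. Then h(Resolved) = 1 and h(Tier 2) = 0. By first-step analysis:
h(Tier 1) = 0.34·h(Tier 1) + 0.24·1 + 0.42·0
Solving: h(Tier 1) = 0.3636.
Starting from Tier 1, the probability is 0.3636.

0.3636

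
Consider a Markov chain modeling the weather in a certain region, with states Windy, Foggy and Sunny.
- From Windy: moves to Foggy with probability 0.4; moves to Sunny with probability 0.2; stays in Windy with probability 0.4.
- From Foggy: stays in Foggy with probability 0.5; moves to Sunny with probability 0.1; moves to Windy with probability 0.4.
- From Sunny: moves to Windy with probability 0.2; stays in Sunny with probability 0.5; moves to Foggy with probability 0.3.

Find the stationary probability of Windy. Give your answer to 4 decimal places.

0.3548

Let the stationary distribution be π with π = πP and π_1 + π_2 + π_3 = 1.
π_1 = 0.4·π_1 + 0.4·π_2 + 0.2·π_3
π_2 = 0.4·π_1 + 0.5·π_2 + 0.3·π_3
Solving with the normalization constraint gives π = (0.3548, 0.4194, 0.2258).
So the stationary probability of Windy is 0.3548.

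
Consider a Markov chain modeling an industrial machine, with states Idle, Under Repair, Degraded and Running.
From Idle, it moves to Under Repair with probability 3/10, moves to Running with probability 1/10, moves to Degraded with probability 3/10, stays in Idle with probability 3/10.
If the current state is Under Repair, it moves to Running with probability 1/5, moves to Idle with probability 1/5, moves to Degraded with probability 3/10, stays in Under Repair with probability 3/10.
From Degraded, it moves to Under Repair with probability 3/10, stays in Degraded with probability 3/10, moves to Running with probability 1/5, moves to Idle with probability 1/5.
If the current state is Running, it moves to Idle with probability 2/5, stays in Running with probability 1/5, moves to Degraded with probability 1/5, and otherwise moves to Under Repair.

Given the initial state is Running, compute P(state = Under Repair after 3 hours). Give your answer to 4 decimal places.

0.2840

Propagate the distribution vector 3 hours from Running.
After 0 hours: (0.0000, 0.0000, 0.0000, 1.0000)
After 1 hour: (0.4000, 0.2000, 0.2000, 0.2000)
After 2 hours: (0.2800, 0.2800, 0.2800, 0.1600)
After 3 hours: (0.2600, 0.2840, 0.2840, 0.1720)
P(in Under Repair after 3 hours) = 0.2840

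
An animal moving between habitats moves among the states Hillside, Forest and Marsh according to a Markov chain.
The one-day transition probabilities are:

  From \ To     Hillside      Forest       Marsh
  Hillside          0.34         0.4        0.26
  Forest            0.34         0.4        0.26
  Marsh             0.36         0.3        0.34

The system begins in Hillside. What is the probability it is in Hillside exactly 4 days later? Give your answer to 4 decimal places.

0.3456

Propagate the distribution vector 4 days from Hillside.
After 0 days: (1.0000, 0.0000, 0.0000)
After 1 day: (0.3400, 0.4000, 0.2600)
After 2 days: (0.3452, 0.3740, 0.2808)
After 3 days: (0.3456, 0.3719, 0.2825)
After 4 days: (0.3456, 0.3718, 0.2826)
P(in Hillside after 4 days) = 0.3456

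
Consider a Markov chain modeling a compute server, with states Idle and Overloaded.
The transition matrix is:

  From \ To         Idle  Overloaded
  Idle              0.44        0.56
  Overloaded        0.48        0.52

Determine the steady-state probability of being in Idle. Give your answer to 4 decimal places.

0.4615

Let the stationary distribution be π with π = πP and π_1 + π_2 = 1.
π_1 = 0.44·π_1 + 0.48·π_2
Solving with the normalization constraint gives π = (0.4615, 0.5385).
So the stationary probability of Idle is 0.4615.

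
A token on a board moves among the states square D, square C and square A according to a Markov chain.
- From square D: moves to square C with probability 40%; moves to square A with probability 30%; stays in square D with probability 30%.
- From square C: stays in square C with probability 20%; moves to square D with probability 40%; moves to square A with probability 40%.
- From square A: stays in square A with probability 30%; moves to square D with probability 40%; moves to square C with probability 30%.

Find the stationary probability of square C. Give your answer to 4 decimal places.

Let the stationary distribution be π with π = πP and π_1 + π_2 + π_3 = 1.
π_1 = 0.3·π_1 + 0.4·π_2 + 0.4·π_3
π_2 = 0.4·π_1 + 0.2·π_2 + 0.3·π_3
Solving with the normalization constraint gives π = (0.3636, 0.3058, 0.3306).
So the stationary probability of square C is 0.3058.

0.3058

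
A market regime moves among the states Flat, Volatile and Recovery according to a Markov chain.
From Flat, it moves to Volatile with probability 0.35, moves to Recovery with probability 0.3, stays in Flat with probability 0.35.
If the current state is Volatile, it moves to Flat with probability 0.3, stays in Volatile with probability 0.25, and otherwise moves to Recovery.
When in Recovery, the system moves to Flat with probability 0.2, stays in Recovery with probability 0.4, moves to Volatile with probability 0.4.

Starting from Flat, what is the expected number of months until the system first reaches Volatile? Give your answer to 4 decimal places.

2.7273

Let t(s) be the expected number of months to first reach Volatile from state s, with t(Volatile) = 0. Conditioning on the first month:
t(Flat) = 1 + 0.35·t(Flat) + 0.3·t(Recovery)
t(Recovery) = 1 + 0.2·t(Flat) + 0.4·t(Recovery)
Solving: t(Flat) = 2.7273, t(Recovery) = 2.5758.
Expected months from Flat to Volatile: 2.7273.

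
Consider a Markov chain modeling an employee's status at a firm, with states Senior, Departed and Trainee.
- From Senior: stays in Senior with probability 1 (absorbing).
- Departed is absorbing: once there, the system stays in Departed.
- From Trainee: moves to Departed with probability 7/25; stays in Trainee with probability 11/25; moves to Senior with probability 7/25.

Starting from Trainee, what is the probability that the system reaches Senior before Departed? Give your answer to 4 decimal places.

Let h(s) be the probability of absorption at Senior starting from transient state s. Then h(Senior) = 1 and h(Departed) = 0. By first-step analysis:
h(Trainee) = 0.28·1 + 0.28·0 + 0.44·h(Trainee)
Solving: h(Trainee) = 0.5000.
Starting from Trainee, the probability is 0.5000.

0.5000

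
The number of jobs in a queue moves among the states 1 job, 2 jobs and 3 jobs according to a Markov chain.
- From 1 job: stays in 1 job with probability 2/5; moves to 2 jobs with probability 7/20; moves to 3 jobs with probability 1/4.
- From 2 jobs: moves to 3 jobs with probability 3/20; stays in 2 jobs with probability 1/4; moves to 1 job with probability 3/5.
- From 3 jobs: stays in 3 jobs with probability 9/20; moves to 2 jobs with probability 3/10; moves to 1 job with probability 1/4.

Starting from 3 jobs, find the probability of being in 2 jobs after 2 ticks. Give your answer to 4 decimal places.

0.2975

Sum over the intermediate state after 1 tick:
P = P(3 jobs→1 job)·P(1 job→2 jobs) + P(3 jobs→2 jobs)·P(2 jobs→2 jobs) + P(3 jobs→3 jobs)·P(3 jobs→2 jobs)
  = 0.25×0.35 + 0.3×0.25 + 0.45×0.3
  = 0.0875 + 0.0750 + 0.1350 = 0.2975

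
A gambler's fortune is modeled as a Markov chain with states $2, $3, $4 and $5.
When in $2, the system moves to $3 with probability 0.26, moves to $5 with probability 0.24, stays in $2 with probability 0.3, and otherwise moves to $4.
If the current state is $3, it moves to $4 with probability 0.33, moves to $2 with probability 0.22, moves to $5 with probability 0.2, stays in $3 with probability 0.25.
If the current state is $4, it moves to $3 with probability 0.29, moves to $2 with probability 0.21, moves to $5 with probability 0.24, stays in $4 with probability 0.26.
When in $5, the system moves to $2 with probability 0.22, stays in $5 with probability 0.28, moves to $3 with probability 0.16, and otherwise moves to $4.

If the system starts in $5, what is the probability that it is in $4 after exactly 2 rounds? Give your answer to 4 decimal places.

0.2804

Propagate the distribution vector 2 rounds from $5.
After 0 rounds: (0.0000, 0.0000, 0.0000, 1.0000)
After 1 round: (0.2200, 0.1600, 0.3400, 0.2800)
After 2 rounds: (0.2342, 0.2406, 0.2804, 0.2448)
P(in $4 after 2 rounds) = 0.2804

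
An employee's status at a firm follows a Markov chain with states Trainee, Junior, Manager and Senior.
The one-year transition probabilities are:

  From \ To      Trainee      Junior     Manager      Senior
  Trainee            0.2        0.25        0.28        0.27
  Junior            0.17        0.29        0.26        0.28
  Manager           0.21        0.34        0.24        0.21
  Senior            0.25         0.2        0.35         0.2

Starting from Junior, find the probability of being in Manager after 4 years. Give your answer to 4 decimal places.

Propagate the distribution vector 4 years from Junior.
After 0 years: (0.0000, 1.0000, 0.0000, 0.0000)
After 1 year: (0.1700, 0.2900, 0.2600, 0.2800)
After 2 years: (0.2079, 0.2710, 0.2834, 0.2377)
After 3 years: (0.2066, 0.2745, 0.2799, 0.2391)
After 4 years: (0.2065, 0.2742, 0.2801, 0.2392)
P(in Manager after 4 years) = 0.2801

0.2801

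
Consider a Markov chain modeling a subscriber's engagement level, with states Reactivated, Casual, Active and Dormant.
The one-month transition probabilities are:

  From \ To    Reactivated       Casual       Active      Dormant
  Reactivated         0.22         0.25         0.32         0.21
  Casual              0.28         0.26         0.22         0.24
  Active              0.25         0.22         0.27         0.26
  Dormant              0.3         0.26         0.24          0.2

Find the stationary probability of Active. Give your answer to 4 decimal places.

0.2639

Let the stationary distribution be π with π = πP and π_1 + π_2 + π_3 + π_4 = 1.
π_1 = 0.22·π_1 + 0.28·π_2 + 0.25·π_3 + 0.3·π_4
π_2 = 0.25·π_1 + 0.26·π_2 + 0.22·π_3 + 0.26·π_4
π_3 = 0.32·π_1 + 0.22·π_2 + 0.27·π_3 + 0.24·π_4
Solving with the normalization constraint gives π = (0.2610, 0.2468, 0.2639, 0.2283).
So the stationary probability of Active is 0.2639.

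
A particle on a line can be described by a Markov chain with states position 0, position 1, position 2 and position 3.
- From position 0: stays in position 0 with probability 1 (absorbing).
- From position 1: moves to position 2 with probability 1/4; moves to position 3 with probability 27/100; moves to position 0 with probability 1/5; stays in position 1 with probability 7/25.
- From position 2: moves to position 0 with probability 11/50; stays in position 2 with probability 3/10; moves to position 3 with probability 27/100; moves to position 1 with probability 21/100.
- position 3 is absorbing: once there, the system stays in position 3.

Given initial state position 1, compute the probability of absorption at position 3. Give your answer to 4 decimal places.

0.5681

Let h(s) be the probability of absorption at position 3 starting from transient state s. Then h(position 3) = 1 and h(position 0) = 0. By first-step analysis:
h(position 1) = 0.2·0 + 0.28·h(position 1) + 0.25·h(position 2) + 0.27·1
h(position 2) = 0.22·0 + 0.21·h(position 1) + 0.3·h(position 2) + 0.27·1
Solving: h(position 1) = 0.5681, h(position 2) = 0.5561.
Starting from position 1, the probability is 0.5681.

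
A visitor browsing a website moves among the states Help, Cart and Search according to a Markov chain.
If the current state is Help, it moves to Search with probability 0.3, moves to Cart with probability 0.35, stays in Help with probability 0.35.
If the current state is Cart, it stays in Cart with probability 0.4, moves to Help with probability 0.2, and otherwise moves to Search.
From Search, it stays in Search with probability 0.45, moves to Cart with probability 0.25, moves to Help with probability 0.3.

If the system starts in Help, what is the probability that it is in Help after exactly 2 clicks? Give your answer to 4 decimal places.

0.2825

Sum over the intermediate state after 1 click:
P = P(Help→Help)·P(Help→Help) + P(Help→Cart)·P(Cart→Help) + P(Help→Search)·P(Search→Help)
  = 0.35×0.35 + 0.35×0.2 + 0.3×0.3
  = 0.1225 + 0.0700 + 0.0900 = 0.2825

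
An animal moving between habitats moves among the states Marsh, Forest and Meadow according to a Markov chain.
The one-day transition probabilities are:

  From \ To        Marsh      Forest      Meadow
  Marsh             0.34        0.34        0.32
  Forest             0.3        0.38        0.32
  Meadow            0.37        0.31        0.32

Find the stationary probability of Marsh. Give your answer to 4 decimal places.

0.3358

Let the stationary distribution be π with π = πP and π_1 + π_2 + π_3 = 1.
π_1 = 0.34·π_1 + 0.3·π_2 + 0.37·π_3
π_2 = 0.34·π_1 + 0.38·π_2 + 0.31·π_3
Solving with the normalization constraint gives π = (0.3358, 0.3442, 0.3200).
So the stationary probability of Marsh is 0.3358.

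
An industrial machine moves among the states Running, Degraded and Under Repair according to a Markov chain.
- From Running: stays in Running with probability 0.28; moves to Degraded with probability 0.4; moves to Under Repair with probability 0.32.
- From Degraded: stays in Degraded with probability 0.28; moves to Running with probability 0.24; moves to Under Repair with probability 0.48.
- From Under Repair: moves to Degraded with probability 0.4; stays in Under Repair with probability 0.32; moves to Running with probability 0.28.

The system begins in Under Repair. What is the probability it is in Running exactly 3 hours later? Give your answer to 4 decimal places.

Propagate the distribution vector 3 hours from Under Repair.
After 0 hours: (0.0000, 0.0000, 1.0000)
After 1 hour: (0.2800, 0.4000, 0.3200)
After 2 hours: (0.2640, 0.3520, 0.3840)
After 3 hours: (0.2659, 0.3578, 0.3763)
P(in Running after 3 hours) = 0.2659

0.2659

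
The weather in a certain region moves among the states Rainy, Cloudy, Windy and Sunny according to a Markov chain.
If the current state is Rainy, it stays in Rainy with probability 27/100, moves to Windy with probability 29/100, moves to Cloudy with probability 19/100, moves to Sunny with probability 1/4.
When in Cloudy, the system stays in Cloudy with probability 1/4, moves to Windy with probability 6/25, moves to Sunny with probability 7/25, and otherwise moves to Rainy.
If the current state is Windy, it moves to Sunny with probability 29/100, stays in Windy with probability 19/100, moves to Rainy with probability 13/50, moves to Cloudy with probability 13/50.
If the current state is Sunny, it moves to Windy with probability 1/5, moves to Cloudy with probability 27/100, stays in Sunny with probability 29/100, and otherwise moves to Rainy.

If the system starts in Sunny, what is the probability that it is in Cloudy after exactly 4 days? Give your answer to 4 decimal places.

0.2429

Propagate the distribution vector 4 days from Sunny.
After 0 days: (0.0000, 0.0000, 0.0000, 1.0000)
After 1 day: (0.2400, 0.2700, 0.2000, 0.2900)
After 2 days: (0.2485, 0.2434, 0.2304, 0.2777)
After 3 days: (0.2496, 0.2429, 0.2298, 0.2776)
After 4 days: (0.2497, 0.2429, 0.2299, 0.2776)
P(in Cloudy after 4 days) = 0.2429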